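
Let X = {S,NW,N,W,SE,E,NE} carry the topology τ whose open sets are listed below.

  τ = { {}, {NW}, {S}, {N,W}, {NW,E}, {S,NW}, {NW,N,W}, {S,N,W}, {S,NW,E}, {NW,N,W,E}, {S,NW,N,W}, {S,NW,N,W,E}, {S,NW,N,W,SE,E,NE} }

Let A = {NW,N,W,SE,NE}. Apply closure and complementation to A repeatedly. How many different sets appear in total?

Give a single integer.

closure: X∖int(X∖A) = X∖{S} = {NW,N,W,SE,E,NE}
Let k=closure and c=complement:
  1. A     = {NW,N,W,SE,NE}
  2. kA    = {NW,N,W,SE,E,NE}
  3. cA    = {S,E}
  4. ckA   = {S}
  5. kcA   = {S,SE,E,NE}
  6. kckA  = {S,SE,NE}
  7. ckcA  = {NW,N,W}
  8. ckckA = {NW,N,W,E}
— saturated at 8

8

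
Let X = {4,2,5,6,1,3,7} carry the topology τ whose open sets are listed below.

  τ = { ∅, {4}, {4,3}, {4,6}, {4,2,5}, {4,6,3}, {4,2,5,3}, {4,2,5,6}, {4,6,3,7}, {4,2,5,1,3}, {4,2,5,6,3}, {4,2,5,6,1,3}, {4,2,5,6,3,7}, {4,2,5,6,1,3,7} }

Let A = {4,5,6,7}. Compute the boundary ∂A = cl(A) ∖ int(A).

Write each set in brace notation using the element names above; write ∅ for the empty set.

{2,5,1,3,7}

U open, U⊆A: ∅, {4}, {4,6}. int(A) = ⋃ = {4,6}
X∖A={2,1,3}, int(X∖A)=∅, hence cl(A)={4,2,5,6,1,3,7}
∂A: remove int from cl → {2,5,1,3,7}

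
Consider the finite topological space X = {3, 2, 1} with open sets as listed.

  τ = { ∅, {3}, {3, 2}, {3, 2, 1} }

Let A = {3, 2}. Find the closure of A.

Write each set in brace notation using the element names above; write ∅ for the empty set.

X∖A={1}, int(X∖A)=∅, hence cl(A)={3, 2, 1}

{3, 2, 1}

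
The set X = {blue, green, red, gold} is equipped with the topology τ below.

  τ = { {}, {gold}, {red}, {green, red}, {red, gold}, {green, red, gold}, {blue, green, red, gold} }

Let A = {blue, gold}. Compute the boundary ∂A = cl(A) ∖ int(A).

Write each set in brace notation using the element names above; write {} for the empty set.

{blue}

interior: largest open inside A is {gold} (from {}, {gold})
cl via duality: int({green, red}) = {green, red}, so X∖{green, red} = {blue, gold}
cl∖int = {blue}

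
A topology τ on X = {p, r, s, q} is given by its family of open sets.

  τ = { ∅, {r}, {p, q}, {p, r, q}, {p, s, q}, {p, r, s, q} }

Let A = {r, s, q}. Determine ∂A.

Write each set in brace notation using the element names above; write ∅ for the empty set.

open subsets of A: ∅, {r}; so int(A) = {r}
closure: X∖int(X∖A) = X∖∅ = {p, r, s, q}
∂A = {p, r, s, q} minus {r} = {p, s, q}

{p, s, q}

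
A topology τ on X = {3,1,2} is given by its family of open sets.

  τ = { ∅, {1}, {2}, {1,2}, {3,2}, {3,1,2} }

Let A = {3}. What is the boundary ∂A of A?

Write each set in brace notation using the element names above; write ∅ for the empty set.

open subsets of A: ∅; so int(A) = ∅
closure: X∖int(X∖A) = X∖{1,2} = {3}
∂A = {3} minus ∅ = {3}

{3}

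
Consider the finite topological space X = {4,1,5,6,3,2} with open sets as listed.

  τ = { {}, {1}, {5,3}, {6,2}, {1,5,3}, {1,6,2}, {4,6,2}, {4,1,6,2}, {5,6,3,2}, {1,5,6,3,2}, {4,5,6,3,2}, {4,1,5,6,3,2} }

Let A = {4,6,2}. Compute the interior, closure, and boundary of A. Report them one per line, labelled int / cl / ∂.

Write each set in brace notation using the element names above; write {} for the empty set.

int(A) = {4,6,2}
cl(A)  = {4,6,2}
∂A     = {}

U open, U⊆A: {}, {6,2}, {4,6,2}. int(A) = ⋃ = {4,6,2}
X∖A={1,5,3}, int(X∖A)={1,5,3}, hence cl(A)={4,6,2}
∂A: remove int from cl → {}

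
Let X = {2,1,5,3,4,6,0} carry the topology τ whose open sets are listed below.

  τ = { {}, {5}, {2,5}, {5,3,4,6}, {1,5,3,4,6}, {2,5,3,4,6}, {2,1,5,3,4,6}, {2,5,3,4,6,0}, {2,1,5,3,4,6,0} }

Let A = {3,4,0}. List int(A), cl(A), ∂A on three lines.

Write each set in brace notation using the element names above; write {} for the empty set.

int(A) = {}
cl(A)  = {1,3,4,6,0}
∂A     = {1,3,4,6,0}

opens ⊆ A: {}; union → int = {}
complement {2,1,5,6}; its interior {2,5}; cl(A) = X∖{2,5} = {1,3,4,6,0}
boundary = {1,3,4,6,0} ∖ {} = {1,3,4,6,0}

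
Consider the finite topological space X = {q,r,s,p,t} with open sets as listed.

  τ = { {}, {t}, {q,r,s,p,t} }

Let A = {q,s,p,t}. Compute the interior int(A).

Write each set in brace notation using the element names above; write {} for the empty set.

opens ⊆ A: {}, {t}; union → int = {t}

{t}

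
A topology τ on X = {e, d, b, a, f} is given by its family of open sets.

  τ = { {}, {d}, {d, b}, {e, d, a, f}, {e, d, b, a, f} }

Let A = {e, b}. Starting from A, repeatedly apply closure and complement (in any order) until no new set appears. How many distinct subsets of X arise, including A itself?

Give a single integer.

6

closure: X∖int(X∖A) = X∖{d} = {e, b, a, f}
Let k=closure and c=complement:
  1. A     = {e, b}
  2. kA    = {e, b, a, f}
  3. cA    = {d, a, f}
  4. ckA   = {d}
  5. kcA   = {e, d, b, a, f}
  6. ckcA  = {}
— saturated at 6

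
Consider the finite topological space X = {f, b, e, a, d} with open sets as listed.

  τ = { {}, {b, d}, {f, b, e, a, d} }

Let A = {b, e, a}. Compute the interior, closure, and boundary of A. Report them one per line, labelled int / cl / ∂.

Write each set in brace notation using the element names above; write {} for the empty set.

U open, U⊆A: {}. int(A) = ⋃ = {}
X∖A={f, d}, int(X∖A)={}, hence cl(A)={f, b, e, a, d}
∂A: remove int from cl → {f, b, e, a, d}

int(A) = {}
cl(A)  = {f, b, e, a, d}
∂A     = {f, b, e, a, d}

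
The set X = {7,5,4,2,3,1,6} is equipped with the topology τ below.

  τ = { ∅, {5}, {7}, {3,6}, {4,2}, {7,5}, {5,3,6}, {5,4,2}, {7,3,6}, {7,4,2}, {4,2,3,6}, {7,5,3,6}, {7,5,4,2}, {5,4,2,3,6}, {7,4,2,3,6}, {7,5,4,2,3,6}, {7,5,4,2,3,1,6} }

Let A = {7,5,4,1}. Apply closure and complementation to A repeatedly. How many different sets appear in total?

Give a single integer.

cl via duality: int({2,3,6}) = {3,6}, so X∖{3,6} = {7,5,4,2,1}
Write k for closure, c for complement:
  1. A     = {7,5,4,1}
  2. kA    = {7,5,4,2,1}
  3. cA    = {2,3,6}
  4. ckA   = {3,6}
  5. kcA   = {4,2,3,1,6}
  6. kckA  = {3,1,6}
  7. ckcA  = {7,5}
  8. ckckA = {7,5,4,2}
  9. kckcA = {7,5,1}
  10. ckckcA = {4,2,3,6}
applying k or c yields no new set

10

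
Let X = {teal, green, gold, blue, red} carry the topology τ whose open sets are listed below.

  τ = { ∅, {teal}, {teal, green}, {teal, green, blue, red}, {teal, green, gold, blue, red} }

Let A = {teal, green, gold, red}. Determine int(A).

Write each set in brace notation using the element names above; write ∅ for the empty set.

{teal, green}

opens ⊆ A: ∅, {teal}, {teal, green}; union → int = {teal, green}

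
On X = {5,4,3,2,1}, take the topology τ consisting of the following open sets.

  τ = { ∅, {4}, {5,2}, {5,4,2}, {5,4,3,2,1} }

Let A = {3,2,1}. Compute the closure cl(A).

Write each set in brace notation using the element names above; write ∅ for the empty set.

{5,3,2,1}

X∖A={5,4}, int(X∖A)={4}, hence cl(A)={5,3,2,1}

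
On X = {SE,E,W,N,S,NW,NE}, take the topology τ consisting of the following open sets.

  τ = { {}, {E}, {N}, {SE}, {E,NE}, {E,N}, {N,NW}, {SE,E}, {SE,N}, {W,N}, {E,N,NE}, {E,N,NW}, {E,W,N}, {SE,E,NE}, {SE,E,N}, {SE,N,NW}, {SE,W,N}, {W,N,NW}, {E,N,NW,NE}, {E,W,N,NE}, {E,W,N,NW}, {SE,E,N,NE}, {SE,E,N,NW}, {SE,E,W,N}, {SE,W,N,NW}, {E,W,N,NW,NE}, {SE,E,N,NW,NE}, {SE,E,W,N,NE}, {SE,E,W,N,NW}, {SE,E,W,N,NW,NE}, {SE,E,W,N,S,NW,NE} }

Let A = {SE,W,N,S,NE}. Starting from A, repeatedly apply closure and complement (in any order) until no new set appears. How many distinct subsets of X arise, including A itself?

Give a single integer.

X∖A={E,NW}, int(X∖A)={E}, hence cl(A)={SE,W,N,S,NW,NE}
Orbit (k=closure, c=complement):
  1. A     = {SE,W,N,S,NE}
  2. kA    = {SE,W,N,S,NW,NE}
  3. cA    = {E,NW}
  4. ckA   = {E}
  5. kcA   = {E,S,NW,NE}
  6. kckA  = {E,S,NE}
  7. ckcA  = {SE,W,N}
  8. ckckA = {SE,W,N,NW}
  9. kckcA = {SE,W,N,S,NW}
  10. ckckcA = {E,NE}
(closed under both — stop)

10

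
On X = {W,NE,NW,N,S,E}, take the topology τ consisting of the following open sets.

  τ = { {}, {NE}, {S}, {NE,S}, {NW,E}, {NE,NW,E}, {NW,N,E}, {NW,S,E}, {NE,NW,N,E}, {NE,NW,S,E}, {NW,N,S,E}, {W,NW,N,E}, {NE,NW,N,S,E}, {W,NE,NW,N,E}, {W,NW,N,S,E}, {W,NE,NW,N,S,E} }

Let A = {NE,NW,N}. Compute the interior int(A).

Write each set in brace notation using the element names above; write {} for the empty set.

{NE}

U open, U⊆A: {}, {NE}. int(A) = ⋃ = {NE}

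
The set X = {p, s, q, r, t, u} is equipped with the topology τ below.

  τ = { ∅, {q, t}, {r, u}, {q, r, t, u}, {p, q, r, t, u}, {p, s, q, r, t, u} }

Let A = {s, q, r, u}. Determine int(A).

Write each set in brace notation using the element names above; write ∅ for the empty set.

{r, u}

open subsets of A: ∅, {r, u}; so int(A) = {r, u}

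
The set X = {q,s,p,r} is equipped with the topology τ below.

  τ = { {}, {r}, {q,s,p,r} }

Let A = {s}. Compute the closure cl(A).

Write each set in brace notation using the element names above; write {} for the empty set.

{q,s,p}

closure: X∖int(X∖A) = X∖{r} = {q,s,p}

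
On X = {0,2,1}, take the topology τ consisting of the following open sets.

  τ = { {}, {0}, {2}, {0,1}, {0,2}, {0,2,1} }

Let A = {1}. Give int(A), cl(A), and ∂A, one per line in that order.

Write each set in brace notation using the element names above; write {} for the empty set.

int(A) = {}
cl(A)  = {1}
∂A     = {1}

open subsets of A: {}; so int(A) = {}
closure: X∖int(X∖A) = X∖{0,2} = {1}
∂A = {1} minus {} = {1}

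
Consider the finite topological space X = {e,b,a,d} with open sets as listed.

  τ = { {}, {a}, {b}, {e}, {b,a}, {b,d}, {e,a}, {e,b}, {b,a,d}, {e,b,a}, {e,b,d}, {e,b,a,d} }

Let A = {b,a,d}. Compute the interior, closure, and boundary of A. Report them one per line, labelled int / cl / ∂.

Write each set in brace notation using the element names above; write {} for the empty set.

int(A) = {b,a,d}
cl(A)  = {b,a,d}
∂A     = {}

interior: largest open inside A is {b,a,d} (from {}, {b}, {a}, {b,a}, {b,d}, {b,a,d})
cl via duality: int({e}) = {e}, so X∖{e} = {b,a,d}
cl∖int = {}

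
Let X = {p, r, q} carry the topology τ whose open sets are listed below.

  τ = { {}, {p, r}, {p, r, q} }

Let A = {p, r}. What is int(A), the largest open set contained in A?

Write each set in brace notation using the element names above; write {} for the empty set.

open subsets of A: {}, {p, r}; so int(A) = {p, r}

{p, r}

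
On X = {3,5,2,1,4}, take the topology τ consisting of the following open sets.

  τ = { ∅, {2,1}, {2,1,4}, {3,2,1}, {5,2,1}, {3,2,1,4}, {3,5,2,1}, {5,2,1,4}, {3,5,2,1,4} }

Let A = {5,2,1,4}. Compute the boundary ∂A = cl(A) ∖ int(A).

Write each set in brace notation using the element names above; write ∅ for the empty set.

interior: largest open inside A is {5,2,1,4} (from ∅, {2,1}, {2,1,4}, {5,2,1}, {5,2,1,4})
cl via duality: int({3}) = ∅, so X∖∅ = {3,5,2,1,4}
cl∖int = {3}

{3}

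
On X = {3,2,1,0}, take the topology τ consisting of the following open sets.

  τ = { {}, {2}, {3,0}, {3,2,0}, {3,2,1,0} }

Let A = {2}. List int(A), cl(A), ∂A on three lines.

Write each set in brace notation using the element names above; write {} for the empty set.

U open, U⊆A: {}, {2}. int(A) = ⋃ = {2}
X∖A={3,1,0}, int(X∖A)={3,0}, hence cl(A)={2,1}
∂A: remove int from cl → {1}

int(A) = {2}
cl(A)  = {2,1}
∂A     = {1}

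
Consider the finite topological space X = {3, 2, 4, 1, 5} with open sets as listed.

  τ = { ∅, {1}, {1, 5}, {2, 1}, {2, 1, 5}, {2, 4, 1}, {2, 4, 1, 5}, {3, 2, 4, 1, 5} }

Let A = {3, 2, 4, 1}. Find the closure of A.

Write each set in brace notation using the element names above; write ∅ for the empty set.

{3, 2, 4, 1, 5}

X∖A={5}, int(X∖A)=∅, hence cl(A)={3, 2, 4, 1, 5}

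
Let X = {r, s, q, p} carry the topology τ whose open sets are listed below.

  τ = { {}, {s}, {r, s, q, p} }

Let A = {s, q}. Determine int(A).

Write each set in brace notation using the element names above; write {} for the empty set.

open subsets of A: {}, {s}; so int(A) = {s}

{s}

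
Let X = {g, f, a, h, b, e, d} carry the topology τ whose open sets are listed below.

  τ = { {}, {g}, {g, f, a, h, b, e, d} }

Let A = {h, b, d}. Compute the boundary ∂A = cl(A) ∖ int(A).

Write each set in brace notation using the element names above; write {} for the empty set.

open subsets of A: {}; so int(A) = {}
closure: X∖int(X∖A) = X∖{g} = {f, a, h, b, e, d}
∂A = {f, a, h, b, e, d} minus {} = {f, a, h, b, e, d}

{f, a, h, b, e, d}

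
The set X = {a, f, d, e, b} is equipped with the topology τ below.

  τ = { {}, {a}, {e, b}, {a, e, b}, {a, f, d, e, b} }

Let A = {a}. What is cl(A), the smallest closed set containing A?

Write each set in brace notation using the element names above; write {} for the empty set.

complement {f, d, e, b}; its interior {e, b}; cl(A) = X∖{e, b} = {a, f, d}

{a, f, d}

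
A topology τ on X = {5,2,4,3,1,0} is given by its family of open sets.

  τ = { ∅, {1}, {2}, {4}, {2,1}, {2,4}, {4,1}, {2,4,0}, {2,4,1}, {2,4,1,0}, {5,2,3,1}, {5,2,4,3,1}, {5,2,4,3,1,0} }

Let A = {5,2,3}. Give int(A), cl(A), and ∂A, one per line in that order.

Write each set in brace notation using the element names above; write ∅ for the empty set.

opens ⊆ A: ∅, {2}; union → int = {2}
complement {4,1,0}; its interior {4,1}; cl(A) = X∖{4,1} = {5,2,3,0}
boundary = {5,2,3,0} ∖ {2} = {5,3,0}

int(A) = {2}
cl(A)  = {5,2,3,0}
∂A     = {5,3,0}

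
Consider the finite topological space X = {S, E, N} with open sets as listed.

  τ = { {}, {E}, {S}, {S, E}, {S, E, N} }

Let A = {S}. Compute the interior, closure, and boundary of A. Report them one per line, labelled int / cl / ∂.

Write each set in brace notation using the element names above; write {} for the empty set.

int(A) = {S}
cl(A)  = {S, N}
∂A     = {N}

open subsets of A: {}, {S}; so int(A) = {S}
closure: X∖int(X∖A) = X∖{E} = {S, N}
∂A = {S, N} minus {S} = {N}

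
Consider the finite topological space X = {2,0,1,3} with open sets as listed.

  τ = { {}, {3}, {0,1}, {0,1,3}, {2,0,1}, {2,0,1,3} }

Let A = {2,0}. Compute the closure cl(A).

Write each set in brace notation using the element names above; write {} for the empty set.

X∖A={1,3}, int(X∖A)={3}, hence cl(A)={2,0,1}

{2,0,1}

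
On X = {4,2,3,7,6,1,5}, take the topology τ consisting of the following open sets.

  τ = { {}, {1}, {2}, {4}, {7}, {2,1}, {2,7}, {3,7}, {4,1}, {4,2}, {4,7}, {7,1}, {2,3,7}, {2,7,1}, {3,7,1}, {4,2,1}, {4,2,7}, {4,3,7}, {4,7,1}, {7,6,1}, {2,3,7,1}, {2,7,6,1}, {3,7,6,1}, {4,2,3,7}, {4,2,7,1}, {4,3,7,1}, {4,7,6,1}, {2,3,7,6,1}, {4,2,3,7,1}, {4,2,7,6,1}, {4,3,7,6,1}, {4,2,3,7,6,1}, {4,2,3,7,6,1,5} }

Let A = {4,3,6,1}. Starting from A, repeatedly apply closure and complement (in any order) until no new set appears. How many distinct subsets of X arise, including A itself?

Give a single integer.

cl via duality: int({2,7,5}) = {2,7}, so X∖{2,7} = {4,3,6,1,5}
Write k for closure, c for complement:
  1. A     = {4,3,6,1}
  2. kA    = {4,3,6,1,5}
  3. cA    = {2,7,5}
  4. ckA   = {2,7}
  5. kcA   = {2,3,7,6,5}
  6. ckcA  = {4,1}
  7. kckcA = {4,6,1,5}
  8. ckckcA = {2,3,7}
applying k or c yields no new set

8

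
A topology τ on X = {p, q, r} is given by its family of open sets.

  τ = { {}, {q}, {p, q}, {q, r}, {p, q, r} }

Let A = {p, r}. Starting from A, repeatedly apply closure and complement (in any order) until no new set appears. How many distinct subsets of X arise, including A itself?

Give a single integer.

cl via duality: int({q}) = {q}, so X∖{q} = {p, r}
Write k for closure, c for complement:
  1. A     = {p, r}
  2. cA    = {q}
  3. kcA   = {p, q, r}
  4. ckcA  = {}
applying k or c yields no new set

4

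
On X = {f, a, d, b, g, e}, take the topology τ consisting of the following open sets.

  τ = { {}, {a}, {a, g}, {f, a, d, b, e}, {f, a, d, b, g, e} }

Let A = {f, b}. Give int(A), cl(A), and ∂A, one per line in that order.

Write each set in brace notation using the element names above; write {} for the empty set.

int(A) = {}
cl(A)  = {f, d, b, e}
∂A     = {f, d, b, e}

open subsets of A: {}; so int(A) = {}
closure: X∖int(X∖A) = X∖{a, g} = {f, d, b, e}
∂A = {f, d, b, e} minus {} = {f, d, b, e}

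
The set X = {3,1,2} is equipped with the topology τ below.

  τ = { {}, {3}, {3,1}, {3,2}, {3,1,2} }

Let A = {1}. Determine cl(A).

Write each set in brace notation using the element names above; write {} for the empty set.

{1}

closure: X∖int(X∖A) = X∖{3,2} = {1}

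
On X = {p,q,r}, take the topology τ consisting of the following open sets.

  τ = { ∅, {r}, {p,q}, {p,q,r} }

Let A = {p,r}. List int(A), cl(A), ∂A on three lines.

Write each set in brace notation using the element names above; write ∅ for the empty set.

int(A) = {r}
cl(A)  = {p,q,r}
∂A     = {p,q}

open subsets of A: ∅, {r}; so int(A) = {r}
closure: X∖int(X∖A) = X∖∅ = {p,q,r}
∂A = {p,q,r} minus {r} = {p,q}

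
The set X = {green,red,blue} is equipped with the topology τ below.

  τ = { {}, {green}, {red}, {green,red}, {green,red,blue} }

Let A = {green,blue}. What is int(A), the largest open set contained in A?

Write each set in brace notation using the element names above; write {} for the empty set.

{green}

U open, U⊆A: {}, {green}. int(A) = ⋃ = {green}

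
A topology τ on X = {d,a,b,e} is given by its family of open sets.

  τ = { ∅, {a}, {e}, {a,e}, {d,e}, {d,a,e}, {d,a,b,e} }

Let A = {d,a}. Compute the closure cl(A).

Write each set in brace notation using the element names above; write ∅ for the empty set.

{d,a,b}

X∖A={b,e}, int(X∖A)={e}, hence cl(A)={d,a,b}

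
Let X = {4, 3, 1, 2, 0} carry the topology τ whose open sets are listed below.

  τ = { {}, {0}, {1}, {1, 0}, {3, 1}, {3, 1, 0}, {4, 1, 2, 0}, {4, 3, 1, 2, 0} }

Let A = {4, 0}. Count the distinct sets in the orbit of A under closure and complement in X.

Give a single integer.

6

cl via duality: int({3, 1, 2}) = {3, 1}, so X∖{3, 1} = {4, 2, 0}
Write k for closure, c for complement:
  1. A     = {4, 0}
  2. kA    = {4, 2, 0}
  3. cA    = {3, 1, 2}
  4. ckA   = {3, 1}
  5. kcA   = {4, 3, 1, 2}
  6. ckcA  = {0}
applying k or c yields no new set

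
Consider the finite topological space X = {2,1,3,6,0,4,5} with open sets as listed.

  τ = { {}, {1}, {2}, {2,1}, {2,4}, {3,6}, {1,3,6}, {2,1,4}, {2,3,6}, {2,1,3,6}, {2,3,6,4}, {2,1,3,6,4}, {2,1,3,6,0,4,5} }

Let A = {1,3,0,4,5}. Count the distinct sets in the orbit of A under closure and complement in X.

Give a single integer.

complement {2,6}; its interior {2}; cl(A) = X∖{2} = {1,3,6,0,4,5}
With k = closure, c = complement:
  1. A     = {1,3,0,4,5}
  2. kA    = {1,3,6,0,4,5}
  3. cA    = {2,6}
  4. ckA   = {2}
  5. kcA   = {2,3,6,0,4,5}
  6. kckA  = {2,0,4,5}
  7. ckcA  = {1}
  8. ckckA = {1,3,6}
  9. kckcA = {1,0,5}
  10. kckckA = {1,3,6,0,5}
  11. ckckcA = {2,3,6,4}
  12. ckckckA = {2,4}
k, c of each give nothing new

12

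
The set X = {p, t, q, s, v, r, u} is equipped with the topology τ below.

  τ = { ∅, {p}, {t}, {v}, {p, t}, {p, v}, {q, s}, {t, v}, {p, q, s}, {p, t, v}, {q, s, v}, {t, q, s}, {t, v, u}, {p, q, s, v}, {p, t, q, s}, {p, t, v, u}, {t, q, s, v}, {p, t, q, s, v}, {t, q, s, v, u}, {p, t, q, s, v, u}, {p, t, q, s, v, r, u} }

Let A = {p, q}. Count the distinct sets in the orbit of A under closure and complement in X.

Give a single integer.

X∖A={t, s, v, r, u}, int(X∖A)={t, v, u}, hence cl(A)={p, q, s, r}
Orbit (k=closure, c=complement):
  1. A     = {p, q}
  2. kA    = {p, q, s, r}
  3. cA    = {t, s, v, r, u}
  4. ckA   = {t, v, u}
  5. kcA   = {t, q, s, v, r, u}
  6. kckA  = {t, v, r, u}
  7. ckcA  = {p}
  8. ckckA = {p, q, s}
  9. kckcA = {p, r}
  10. ckckcA = {t, q, s, v, u}
(closed under both — stop)

10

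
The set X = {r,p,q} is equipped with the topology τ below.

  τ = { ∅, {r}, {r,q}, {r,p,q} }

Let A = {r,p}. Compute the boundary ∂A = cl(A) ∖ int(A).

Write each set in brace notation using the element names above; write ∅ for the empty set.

U open, U⊆A: ∅, {r}. int(A) = ⋃ = {r}
X∖A={q}, int(X∖A)=∅, hence cl(A)={r,p,q}
∂A: remove int from cl → {p,q}

{p,q}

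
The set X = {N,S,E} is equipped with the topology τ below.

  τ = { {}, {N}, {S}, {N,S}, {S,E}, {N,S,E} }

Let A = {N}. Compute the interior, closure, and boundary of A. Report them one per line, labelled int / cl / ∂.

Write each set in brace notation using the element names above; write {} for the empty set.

int(A) = {N}
cl(A)  = {N}
∂A     = {}

interior: largest open inside A is {N} (from {}, {N})
cl via duality: int({S,E}) = {S,E}, so X∖{S,E} = {N}
cl∖int = {}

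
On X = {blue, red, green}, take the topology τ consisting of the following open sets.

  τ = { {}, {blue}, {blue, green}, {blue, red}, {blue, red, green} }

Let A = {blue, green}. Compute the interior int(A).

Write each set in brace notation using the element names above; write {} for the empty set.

open subsets of A: {}, {blue}, {blue, green}; so int(A) = {blue, green}

{blue, green}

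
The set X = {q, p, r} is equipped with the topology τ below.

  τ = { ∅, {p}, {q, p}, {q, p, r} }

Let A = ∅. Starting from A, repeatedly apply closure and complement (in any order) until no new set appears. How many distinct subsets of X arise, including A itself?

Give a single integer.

2

cl via duality: int({q, p, r}) = {q, p, r}, so X∖{q, p, r} = ∅
Write k for closure, c for complement:
  1. A     = ∅
  2. cA    = {q, p, r}
applying k or c yields no new set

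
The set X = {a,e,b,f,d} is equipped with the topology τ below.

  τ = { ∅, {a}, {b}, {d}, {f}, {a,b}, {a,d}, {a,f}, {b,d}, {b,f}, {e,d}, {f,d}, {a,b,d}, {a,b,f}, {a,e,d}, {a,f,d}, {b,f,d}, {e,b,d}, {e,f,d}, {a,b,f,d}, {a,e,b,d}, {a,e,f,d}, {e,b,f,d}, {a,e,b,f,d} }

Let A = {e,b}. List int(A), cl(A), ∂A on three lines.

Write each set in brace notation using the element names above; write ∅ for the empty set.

int(A) = {b}
cl(A)  = {e,b}
∂A     = {e}

open subsets of A: ∅, {b}; so int(A) = {b}
closure: X∖int(X∖A) = X∖{a,f,d} = {e,b}
∂A = {e,b} minus {b} = {e}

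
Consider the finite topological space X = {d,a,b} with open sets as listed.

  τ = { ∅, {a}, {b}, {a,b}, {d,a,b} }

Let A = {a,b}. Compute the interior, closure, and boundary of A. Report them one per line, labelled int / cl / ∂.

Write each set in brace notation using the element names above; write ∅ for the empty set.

int(A) = {a,b}
cl(A)  = {d,a,b}
∂A     = {d}

opens ⊆ A: ∅, {b}, {a}, {a,b}; union → int = {a,b}
complement {d}; its interior ∅; cl(A) = X∖∅ = {d,a,b}
boundary = {d,a,b} ∖ {a,b} = {d}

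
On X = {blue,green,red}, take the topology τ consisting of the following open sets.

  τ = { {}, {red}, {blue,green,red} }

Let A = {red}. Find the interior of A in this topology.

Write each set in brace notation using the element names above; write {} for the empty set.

{red}

opens ⊆ A: {}, {red}; union → int = {red}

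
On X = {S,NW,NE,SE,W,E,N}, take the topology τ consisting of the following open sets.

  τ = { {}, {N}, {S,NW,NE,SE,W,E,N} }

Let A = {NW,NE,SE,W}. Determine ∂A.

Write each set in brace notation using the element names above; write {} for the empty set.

opens ⊆ A: {}; union → int = {}
complement {S,E,N}; its interior {N}; cl(A) = X∖{N} = {S,NW,NE,SE,W,E}
boundary = {S,NW,NE,SE,W,E} ∖ {} = {S,NW,NE,SE,W,E}

{S,NW,NE,SE,W,E}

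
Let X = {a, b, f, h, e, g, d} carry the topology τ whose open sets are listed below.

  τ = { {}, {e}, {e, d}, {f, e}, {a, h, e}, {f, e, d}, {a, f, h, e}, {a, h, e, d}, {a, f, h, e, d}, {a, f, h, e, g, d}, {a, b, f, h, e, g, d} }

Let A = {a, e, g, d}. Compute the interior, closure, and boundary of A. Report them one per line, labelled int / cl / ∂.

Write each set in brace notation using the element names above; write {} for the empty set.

int(A) = {e, d}
cl(A)  = {a, b, f, h, e, g, d}
∂A     = {a, b, f, h, g}

interior: largest open inside A is {e, d} (from {}, {e}, {e, d})
cl via duality: int({b, f, h}) = {}, so X∖{} = {a, b, f, h, e, g, d}
cl∖int = {a, b, f, h, g}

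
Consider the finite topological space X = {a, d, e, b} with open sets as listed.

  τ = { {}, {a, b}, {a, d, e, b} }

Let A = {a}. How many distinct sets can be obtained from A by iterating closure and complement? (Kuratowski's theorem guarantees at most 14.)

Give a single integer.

4

X∖A={d, e, b}, int(X∖A)={}, hence cl(A)={a, d, e, b}
Orbit (k=closure, c=complement):
  1. A     = {a}
  2. kA    = {a, d, e, b}
  3. cA    = {d, e, b}
  4. ckA   = {}
(closed under both — stop)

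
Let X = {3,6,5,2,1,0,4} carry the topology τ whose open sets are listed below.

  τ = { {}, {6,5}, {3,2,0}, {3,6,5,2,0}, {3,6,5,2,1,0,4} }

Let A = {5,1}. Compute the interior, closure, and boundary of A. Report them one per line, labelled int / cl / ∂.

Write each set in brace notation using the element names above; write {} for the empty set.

int(A) = {}
cl(A)  = {6,5,1,4}
∂A     = {6,5,1,4}

opens ⊆ A: {}; union → int = {}
complement {3,6,2,0,4}; its interior {3,2,0}; cl(A) = X∖{3,2,0} = {6,5,1,4}
boundary = {6,5,1,4} ∖ {} = {6,5,1,4}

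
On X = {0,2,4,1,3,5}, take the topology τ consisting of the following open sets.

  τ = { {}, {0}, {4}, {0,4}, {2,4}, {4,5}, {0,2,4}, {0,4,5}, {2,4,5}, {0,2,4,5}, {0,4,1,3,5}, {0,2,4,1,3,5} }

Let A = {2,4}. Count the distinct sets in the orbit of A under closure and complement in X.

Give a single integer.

cl via duality: int({0,1,3,5}) = {0}, so X∖{0} = {2,4,1,3,5}
Write k for closure, c for complement:
  1. A     = {2,4}
  2. kA    = {2,4,1,3,5}
  3. cA    = {0,1,3,5}
  4. ckA   = {0}
  5. kckA  = {0,1,3}
  6. ckckA = {2,4,5}
applying k or c yields no new set

6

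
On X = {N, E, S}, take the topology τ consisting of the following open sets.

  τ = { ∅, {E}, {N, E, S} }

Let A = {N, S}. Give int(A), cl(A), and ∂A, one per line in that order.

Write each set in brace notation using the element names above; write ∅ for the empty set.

U open, U⊆A: ∅. int(A) = ⋃ = ∅
X∖A={E}, int(X∖A)={E}, hence cl(A)={N, S}
∂A: remove int from cl → {N, S}

int(A) = ∅
cl(A)  = {N, S}
∂A     = {N, S}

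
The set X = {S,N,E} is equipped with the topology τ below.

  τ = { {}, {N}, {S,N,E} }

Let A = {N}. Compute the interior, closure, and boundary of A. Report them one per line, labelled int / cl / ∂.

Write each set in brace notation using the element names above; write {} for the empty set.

int(A) = {N}
cl(A)  = {S,N,E}
∂A     = {S,E}

U open, U⊆A: {}, {N}. int(A) = ⋃ = {N}
X∖A={S,E}, int(X∖A)={}, hence cl(A)={S,N,E}
∂A: remove int from cl → {S,E}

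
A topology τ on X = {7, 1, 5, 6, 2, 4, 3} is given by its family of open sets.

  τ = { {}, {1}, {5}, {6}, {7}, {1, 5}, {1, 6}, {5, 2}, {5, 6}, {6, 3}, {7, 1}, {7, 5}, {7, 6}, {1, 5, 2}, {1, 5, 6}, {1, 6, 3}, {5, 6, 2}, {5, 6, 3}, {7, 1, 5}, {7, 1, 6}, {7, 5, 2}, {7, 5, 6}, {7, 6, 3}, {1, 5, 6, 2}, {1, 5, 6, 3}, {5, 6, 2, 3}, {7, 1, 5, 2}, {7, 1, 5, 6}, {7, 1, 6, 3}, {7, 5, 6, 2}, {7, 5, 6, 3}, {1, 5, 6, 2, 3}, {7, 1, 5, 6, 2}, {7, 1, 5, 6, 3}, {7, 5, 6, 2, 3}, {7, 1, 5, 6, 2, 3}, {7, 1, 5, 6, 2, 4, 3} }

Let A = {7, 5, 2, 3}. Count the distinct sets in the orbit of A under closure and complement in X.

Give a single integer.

cl via duality: int({1, 6, 4}) = {1, 6}, so X∖{1, 6} = {7, 5, 2, 4, 3}
Write k for closure, c for complement:
  1. A     = {7, 5, 2, 3}
  2. kA    = {7, 5, 2, 4, 3}
  3. cA    = {1, 6, 4}
  4. ckA   = {1, 6}
  5. kcA   = {1, 6, 4, 3}
  6. ckcA  = {7, 5, 2}
  7. kckcA = {7, 5, 2, 4}
  8. ckckcA = {1, 6, 3}
applying k or c yields no new set

8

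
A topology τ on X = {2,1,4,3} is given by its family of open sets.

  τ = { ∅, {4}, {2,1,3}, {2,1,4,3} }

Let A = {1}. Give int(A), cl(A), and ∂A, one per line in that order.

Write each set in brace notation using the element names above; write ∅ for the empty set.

int(A) = ∅
cl(A)  = {2,1,3}
∂A     = {2,1,3}

opens ⊆ A: ∅; union → int = ∅
complement {2,4,3}; its interior {4}; cl(A) = X∖{4} = {2,1,3}
boundary = {2,1,3} ∖ ∅ = {2,1,3}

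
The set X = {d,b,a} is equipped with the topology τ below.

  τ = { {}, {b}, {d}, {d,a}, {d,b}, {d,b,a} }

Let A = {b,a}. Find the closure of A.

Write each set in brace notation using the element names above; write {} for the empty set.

{b,a}

X∖A={d}, int(X∖A)={d}, hence cl(A)={b,a}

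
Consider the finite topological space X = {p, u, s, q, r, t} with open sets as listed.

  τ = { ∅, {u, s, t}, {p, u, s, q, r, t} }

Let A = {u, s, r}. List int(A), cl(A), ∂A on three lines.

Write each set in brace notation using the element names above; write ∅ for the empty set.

int(A) = ∅
cl(A)  = {p, u, s, q, r, t}
∂A     = {p, u, s, q, r, t}

U open, U⊆A: ∅. int(A) = ⋃ = ∅
X∖A={p, q, t}, int(X∖A)=∅, hence cl(A)={p, u, s, q, r, t}
∂A: remove int from cl → {p, u, s, q, r, t}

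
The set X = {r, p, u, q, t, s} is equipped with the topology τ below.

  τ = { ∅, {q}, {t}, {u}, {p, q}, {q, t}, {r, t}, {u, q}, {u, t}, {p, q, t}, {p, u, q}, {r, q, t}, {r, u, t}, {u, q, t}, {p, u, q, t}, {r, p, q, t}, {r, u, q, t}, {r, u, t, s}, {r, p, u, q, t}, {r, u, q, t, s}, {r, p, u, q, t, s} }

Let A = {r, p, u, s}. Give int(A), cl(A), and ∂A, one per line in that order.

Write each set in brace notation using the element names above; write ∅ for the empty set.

int(A) = {u}
cl(A)  = {r, p, u, s}
∂A     = {r, p, s}

opens ⊆ A: ∅, {u}; union → int = {u}
complement {q, t}; its interior {q, t}; cl(A) = X∖{q, t} = {r, p, u, s}
boundary = {r, p, u, s} ∖ {u} = {r, p, s}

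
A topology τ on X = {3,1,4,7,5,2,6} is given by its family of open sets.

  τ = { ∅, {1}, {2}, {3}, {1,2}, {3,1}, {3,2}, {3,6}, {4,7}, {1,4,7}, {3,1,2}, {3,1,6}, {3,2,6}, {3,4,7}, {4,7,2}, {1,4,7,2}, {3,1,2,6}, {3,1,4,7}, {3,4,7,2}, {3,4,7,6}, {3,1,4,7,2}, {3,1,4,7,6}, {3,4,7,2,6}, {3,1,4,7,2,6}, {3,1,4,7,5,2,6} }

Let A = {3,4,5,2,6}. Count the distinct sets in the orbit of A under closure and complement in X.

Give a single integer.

10

complement {1,7}; its interior {1}; cl(A) = X∖{1} = {3,4,7,5,2,6}
With k = closure, c = complement:
  1. A     = {3,4,5,2,6}
  2. kA    = {3,4,7,5,2,6}
  3. cA    = {1,7}
  4. ckA   = {1}
  5. kcA   = {1,4,7,5}
  6. kckA  = {1,5}
  7. ckcA  = {3,2,6}
  8. ckckA = {3,4,7,2,6}
  9. kckcA = {3,5,2,6}
  10. ckckcA = {1,4,7}
k, c of each give nothing new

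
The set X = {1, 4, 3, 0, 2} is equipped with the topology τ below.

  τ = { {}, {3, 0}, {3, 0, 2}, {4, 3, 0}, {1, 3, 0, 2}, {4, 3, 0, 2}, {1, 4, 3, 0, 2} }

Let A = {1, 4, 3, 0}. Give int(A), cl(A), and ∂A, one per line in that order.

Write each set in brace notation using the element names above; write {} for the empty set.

int(A) = {4, 3, 0}
cl(A)  = {1, 4, 3, 0, 2}
∂A     = {1, 2}

open subsets of A: {}, {3, 0}, {4, 3, 0}; so int(A) = {4, 3, 0}
closure: X∖int(X∖A) = X∖{} = {1, 4, 3, 0, 2}
∂A = {1, 4, 3, 0, 2} minus {4, 3, 0} = {1, 2}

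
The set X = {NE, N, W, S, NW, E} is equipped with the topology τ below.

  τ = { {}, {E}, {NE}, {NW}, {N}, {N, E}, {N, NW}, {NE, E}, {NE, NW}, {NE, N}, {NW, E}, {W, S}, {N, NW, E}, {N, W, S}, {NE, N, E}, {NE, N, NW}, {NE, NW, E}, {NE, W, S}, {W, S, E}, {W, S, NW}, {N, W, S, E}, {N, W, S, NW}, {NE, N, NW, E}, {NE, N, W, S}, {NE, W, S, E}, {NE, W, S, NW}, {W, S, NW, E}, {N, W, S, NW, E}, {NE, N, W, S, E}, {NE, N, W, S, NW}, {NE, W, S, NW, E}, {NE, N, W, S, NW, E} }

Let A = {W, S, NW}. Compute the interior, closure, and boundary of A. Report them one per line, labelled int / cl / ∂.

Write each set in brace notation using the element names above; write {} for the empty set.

interior: largest open inside A is {W, S, NW} (from {}, {NW}, {W, S}, {W, S, NW})
cl via duality: int({NE, N, E}) = {NE, N, E}, so X∖{NE, N, E} = {W, S, NW}
cl∖int = {}

int(A) = {W, S, NW}
cl(A)  = {W, S, NW}
∂A     = {}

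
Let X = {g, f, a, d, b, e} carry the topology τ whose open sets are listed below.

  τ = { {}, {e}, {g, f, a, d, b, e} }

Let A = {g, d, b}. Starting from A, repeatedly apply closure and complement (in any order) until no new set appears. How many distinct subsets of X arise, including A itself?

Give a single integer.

cl via duality: int({f, a, e}) = {e}, so X∖{e} = {g, f, a, d, b}
Write k for closure, c for complement:
  1. A     = {g, d, b}
  2. kA    = {g, f, a, d, b}
  3. cA    = {f, a, e}
  4. ckA   = {e}
  5. kcA   = {g, f, a, d, b, e}
  6. ckcA  = {}
applying k or c yields no new set

6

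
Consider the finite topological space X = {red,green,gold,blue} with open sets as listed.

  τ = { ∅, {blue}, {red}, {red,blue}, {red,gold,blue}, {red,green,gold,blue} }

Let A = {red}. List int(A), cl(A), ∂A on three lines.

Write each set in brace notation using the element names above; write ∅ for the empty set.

open subsets of A: ∅, {red}; so int(A) = {red}
closure: X∖int(X∖A) = X∖{blue} = {red,green,gold}
∂A = {red,green,gold} minus {red} = {green,gold}

int(A) = {red}
cl(A)  = {red,green,gold}
∂A     = {green,gold}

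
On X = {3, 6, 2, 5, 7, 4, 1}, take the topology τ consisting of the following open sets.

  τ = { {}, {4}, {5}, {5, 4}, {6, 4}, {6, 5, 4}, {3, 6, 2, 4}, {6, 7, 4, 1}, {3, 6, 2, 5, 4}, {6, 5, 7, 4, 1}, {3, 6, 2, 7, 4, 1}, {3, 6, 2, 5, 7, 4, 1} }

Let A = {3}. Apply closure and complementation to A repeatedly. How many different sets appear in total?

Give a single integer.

X∖A={6, 2, 5, 7, 4, 1}, int(X∖A)={6, 5, 7, 4, 1}, hence cl(A)={3, 2}
Orbit (k=closure, c=complement):
  1. A     = {3}
  2. kA    = {3, 2}
  3. cA    = {6, 2, 5, 7, 4, 1}
  4. ckA   = {6, 5, 7, 4, 1}
  5. kcA   = {3, 6, 2, 5, 7, 4, 1}
  6. ckcA  = {}
(closed under both — stop)

6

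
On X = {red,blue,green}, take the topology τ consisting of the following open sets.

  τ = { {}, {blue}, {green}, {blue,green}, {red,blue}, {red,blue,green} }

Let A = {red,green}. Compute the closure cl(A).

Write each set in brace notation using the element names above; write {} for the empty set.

{red,green}

cl via duality: int({blue}) = {blue}, so X∖{blue} = {red,green}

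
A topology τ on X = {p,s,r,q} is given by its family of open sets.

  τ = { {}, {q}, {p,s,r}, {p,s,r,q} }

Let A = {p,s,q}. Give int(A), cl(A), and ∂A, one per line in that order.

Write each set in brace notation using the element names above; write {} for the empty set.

int(A) = {q}
cl(A)  = {p,s,r,q}
∂A     = {p,s,r}

open subsets of A: {}, {q}; so int(A) = {q}
closure: X∖int(X∖A) = X∖{} = {p,s,r,q}
∂A = {p,s,r,q} minus {q} = {p,s,r}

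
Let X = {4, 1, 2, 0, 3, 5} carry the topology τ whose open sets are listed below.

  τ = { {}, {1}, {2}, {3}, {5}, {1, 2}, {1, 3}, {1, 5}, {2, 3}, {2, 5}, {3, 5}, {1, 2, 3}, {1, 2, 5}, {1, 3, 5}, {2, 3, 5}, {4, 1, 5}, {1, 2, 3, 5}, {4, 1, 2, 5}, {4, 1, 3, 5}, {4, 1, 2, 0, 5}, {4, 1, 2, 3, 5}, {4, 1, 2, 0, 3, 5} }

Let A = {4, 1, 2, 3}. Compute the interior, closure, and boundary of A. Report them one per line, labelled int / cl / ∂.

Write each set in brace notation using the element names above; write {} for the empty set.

open subsets of A: {}, {1}, {2}, {3}, {1, 3}, {2, 3}, {1, 2}, {1, 2, 3}; so int(A) = {1, 2, 3}
closure: X∖int(X∖A) = X∖{5} = {4, 1, 2, 0, 3}
∂A = {4, 1, 2, 0, 3} minus {1, 2, 3} = {4, 0}

int(A) = {1, 2, 3}
cl(A)  = {4, 1, 2, 0, 3}
∂A     = {4, 0}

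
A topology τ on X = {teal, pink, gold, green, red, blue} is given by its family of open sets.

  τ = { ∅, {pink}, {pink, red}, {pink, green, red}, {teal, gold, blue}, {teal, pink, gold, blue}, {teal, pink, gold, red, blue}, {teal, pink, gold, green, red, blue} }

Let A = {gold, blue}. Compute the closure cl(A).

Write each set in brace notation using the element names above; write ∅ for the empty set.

{teal, gold, blue}

closure: X∖int(X∖A) = X∖{pink, green, red} = {teal, gold, blue}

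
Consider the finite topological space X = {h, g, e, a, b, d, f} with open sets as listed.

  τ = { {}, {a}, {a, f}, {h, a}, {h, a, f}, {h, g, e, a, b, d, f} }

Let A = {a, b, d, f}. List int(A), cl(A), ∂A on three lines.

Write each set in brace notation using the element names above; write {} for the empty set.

U open, U⊆A: {}, {a}, {a, f}. int(A) = ⋃ = {a, f}
X∖A={h, g, e}, int(X∖A)={}, hence cl(A)={h, g, e, a, b, d, f}
∂A: remove int from cl → {h, g, e, b, d}

int(A) = {a, f}
cl(A)  = {h, g, e, a, b, d, f}
∂A     = {h, g, e, b, d}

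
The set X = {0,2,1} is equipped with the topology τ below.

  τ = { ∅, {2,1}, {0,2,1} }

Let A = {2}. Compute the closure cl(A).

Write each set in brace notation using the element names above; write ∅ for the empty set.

{0,2,1}

closure: X∖int(X∖A) = X∖∅ = {0,2,1}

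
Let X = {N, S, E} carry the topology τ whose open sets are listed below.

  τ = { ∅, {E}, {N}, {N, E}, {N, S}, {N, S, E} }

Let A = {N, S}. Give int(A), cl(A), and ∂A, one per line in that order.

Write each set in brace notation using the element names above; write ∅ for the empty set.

open subsets of A: ∅, {N}, {N, S}; so int(A) = {N, S}
closure: X∖int(X∖A) = X∖{E} = {N, S}
∂A = {N, S} minus {N, S} = ∅

int(A) = {N, S}
cl(A)  = {N, S}
∂A     = ∅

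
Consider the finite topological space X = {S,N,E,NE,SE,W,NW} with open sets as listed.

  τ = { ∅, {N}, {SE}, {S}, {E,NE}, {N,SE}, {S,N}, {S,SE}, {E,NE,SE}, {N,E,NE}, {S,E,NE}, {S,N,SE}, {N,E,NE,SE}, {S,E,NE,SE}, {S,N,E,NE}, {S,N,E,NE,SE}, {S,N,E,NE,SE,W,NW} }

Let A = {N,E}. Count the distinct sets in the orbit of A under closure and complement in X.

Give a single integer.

cl via duality: int({S,NE,SE,W,NW}) = {S,SE}, so X∖{S,SE} = {N,E,NE,W,NW}
Write k for closure, c for complement:
  1. A     = {N,E}
  2. kA    = {N,E,NE,W,NW}
  3. cA    = {S,NE,SE,W,NW}
  4. ckA   = {S,SE}
  5. kcA   = {S,E,NE,SE,W,NW}
  6. kckA  = {S,SE,W,NW}
  7. ckcA  = {N}
  8. ckckA = {N,E,NE}
  9. kckcA = {N,W,NW}
  10. ckckcA = {S,E,NE,SE}
applying k or c yields no new set

10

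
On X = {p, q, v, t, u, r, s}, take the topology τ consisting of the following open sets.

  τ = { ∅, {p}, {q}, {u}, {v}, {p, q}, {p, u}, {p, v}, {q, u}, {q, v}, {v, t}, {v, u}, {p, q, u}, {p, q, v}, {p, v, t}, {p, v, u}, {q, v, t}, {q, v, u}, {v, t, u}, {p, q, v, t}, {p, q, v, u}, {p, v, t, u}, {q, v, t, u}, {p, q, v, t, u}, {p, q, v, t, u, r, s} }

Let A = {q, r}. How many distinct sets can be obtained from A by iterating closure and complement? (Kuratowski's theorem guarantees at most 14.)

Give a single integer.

complement {p, v, t, u, s}; its interior {p, v, t, u}; cl(A) = X∖{p, v, t, u} = {q, r, s}
With k = closure, c = complement:
  1. A     = {q, r}
  2. kA    = {q, r, s}
  3. cA    = {p, v, t, u, s}
  4. ckA   = {p, v, t, u}
  5. kcA   = {p, v, t, u, r, s}
  6. ckcA  = {q}
k, c of each give nothing new

6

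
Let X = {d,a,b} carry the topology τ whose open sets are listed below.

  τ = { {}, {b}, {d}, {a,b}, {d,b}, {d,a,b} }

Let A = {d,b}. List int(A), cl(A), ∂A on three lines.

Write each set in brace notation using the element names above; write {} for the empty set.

open subsets of A: {}, {d}, {b}, {d,b}; so int(A) = {d,b}
closure: X∖int(X∖A) = X∖{} = {d,a,b}
∂A = {d,a,b} minus {d,b} = {a}

int(A) = {d,b}
cl(A)  = {d,a,b}
∂A     = {a}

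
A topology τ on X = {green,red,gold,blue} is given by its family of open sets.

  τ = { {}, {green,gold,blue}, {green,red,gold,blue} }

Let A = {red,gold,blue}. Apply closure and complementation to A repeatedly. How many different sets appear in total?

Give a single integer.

cl via duality: int({green}) = {}, so X∖{} = {green,red,gold,blue}
Write k for closure, c for complement:
  1. A     = {red,gold,blue}
  2. kA    = {green,red,gold,blue}
  3. cA    = {green}
  4. ckA   = {}
applying k or c yields no new set

4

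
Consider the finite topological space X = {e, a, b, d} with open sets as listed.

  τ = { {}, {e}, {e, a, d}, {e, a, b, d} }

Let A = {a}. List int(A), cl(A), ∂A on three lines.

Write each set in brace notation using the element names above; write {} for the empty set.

int(A) = {}
cl(A)  = {a, b, d}
∂A     = {a, b, d}

open subsets of A: {}; so int(A) = {}
closure: X∖int(X∖A) = X∖{e} = {a, b, d}
∂A = {a, b, d} minus {} = {a, b, d}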